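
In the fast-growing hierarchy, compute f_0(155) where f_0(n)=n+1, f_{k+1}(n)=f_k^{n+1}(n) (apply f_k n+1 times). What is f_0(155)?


f_0(155) = 155 + 1 = 156

156


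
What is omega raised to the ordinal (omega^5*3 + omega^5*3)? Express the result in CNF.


omega^(omega^5*3 + omega^5*3):
Both terms of the exponent have the same exponent 5, so they merge: omega^5*3 + omega^5*3 = omega^5*(3+3) = omega^5*6.
omega raised to a CNF ordinal is a single CNF term: Result = omega^(omega^5*6)

omega^(omega^5*6)


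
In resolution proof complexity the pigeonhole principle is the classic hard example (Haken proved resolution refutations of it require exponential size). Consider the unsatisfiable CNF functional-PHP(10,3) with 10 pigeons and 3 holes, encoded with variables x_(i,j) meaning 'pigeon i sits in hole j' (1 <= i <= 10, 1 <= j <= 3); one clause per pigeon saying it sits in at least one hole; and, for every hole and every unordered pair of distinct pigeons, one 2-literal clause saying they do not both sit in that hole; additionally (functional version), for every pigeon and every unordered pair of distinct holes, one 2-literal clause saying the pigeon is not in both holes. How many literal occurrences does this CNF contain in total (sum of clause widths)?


functional-PHP(10,3): 10 pigeons, 3 holes, 10*3 = 30 variables.
- pigeon clauses: one per pigeon -> 10 clauses of width 3 -> 30 literals
- hole clauses: 3 holes * C(10,2) = 3 * 45 -> 135 clauses of width 2 -> 270 literals
- functional clauses: 10 pigeons * C(3,2) = 10 * 3 -> 30 clauses of width 2 -> 60 literals
Total literal occurrences = 30 + 270 + 60 = 360

360


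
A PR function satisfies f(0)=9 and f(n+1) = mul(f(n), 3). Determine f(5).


f(0) = 9
f(1) = mul(f(0), 3) = mul(9, 3) = 27
f(2) = mul(f(1), 3) = mul(27, 3) = 81
f(3) = mul(f(2), 3) = mul(81, 3) = 243
f(4) = mul(f(3), 3) = mul(243, 3) = 729
f(5) = mul(f(4), 3) = mul(729, 3) = 2187


2187


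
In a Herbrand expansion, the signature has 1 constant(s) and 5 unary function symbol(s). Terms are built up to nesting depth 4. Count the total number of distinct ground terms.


Herbrand terms by depth:
Depth 0: 1 constants
Depth 1: 5 new terms (running total: 6)
Depth 2: 25 new terms (running total: 31)
Depth 3: 125 new terms (running total: 156)
Depth 4: 625 new terms (running total: 781)
Total distinct ground terms = 781

781


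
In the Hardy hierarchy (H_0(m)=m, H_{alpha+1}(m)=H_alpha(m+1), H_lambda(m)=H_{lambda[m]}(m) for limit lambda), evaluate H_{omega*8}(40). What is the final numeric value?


H_{omega*8}(40):
For the Hardy hierarchy, H_{omega*k}(n) = 2^k * n.
2^8 = 256.
256 * 40 = 10240

10240


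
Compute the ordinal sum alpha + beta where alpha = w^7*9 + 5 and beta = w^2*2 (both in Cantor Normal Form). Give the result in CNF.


Ordinal addition (w^7*9 + 5) + w^2*2:
alpha's leading term has exponent 7 > beta's exponent 2, so it survives.
alpha's tail term has exponent 0 < beta's exponent 2, so it is absorbed by beta.
In ordinal addition, any term followed by a strictly larger-exponent term is absorbed.
Result = w^7*9 + w^2*2

w^7*9 + w^2*2


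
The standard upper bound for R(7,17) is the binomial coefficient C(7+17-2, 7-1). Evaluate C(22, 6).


R(7,17) <= C(7+17-2, 7-1) = C(22, 6)
C(22, 6) = 22! / (6! * 16!)
= 74613

74613


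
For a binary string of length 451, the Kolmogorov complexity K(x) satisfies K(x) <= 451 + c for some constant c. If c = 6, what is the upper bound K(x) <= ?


K(x) <= |x| + c = 451 + 6 = 457

457


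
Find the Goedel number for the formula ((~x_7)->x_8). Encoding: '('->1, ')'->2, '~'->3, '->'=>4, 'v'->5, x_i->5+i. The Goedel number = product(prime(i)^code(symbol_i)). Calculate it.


Formula: ((~x_7)->x_8)
Symbol codes: [1, 1, 3, 12, 2, 4, 13, 2]
Primes: [2, 3, 5, 7, 11, 13, 17, 19]
p_1^1 = 2^1 = 2
p_2^1 = 3^1 = 3
p_3^3 = 5^3 = 125
p_4^12 = 7^12 = 13841287201
p_5^2 = 11^2 = 121
p_6^4 = 13^4 = 28561
p_7^13 = 17^13 = 9904578032905937
p_8^2 = 19^2 = 361
Product = 128274314639668487393478790757705112750

128274314639668487393478790757705112750


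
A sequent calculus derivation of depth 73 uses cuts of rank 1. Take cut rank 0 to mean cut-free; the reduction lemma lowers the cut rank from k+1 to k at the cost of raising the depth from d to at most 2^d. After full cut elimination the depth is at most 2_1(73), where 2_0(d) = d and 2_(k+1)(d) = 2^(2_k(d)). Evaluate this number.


Each rank reduction sends depth d to at most 2^d; cut rank r needs r reductions.
2_0(73) = 73
2_1(73) = 2^73 = 9444732965739290427392
Cut-free depth bound = 9444732965739290427392

9444732965739290427392


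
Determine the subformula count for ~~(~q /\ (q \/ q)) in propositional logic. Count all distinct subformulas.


Formula: ~~(~q /\ (q \/ q))
Subformulas found:
  1. q
  2. ~q
  3. (q \/ q)
  4. (~q /\ (q \/ q))
  5. ~(~q /\ (q \/ q))
  6. ~~(~q /\ (q \/ q))
Total distinct subformulas = 6

6


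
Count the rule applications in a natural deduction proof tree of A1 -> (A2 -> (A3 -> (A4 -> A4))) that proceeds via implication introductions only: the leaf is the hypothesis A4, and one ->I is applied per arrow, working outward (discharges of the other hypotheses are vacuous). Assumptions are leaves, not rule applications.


The formula has 4 arrows (->); its innermost consequent A4 is one of the antecedents,
so the proof starts from the hypothesis leaf A4 (not a rule application) and closes one arrow per ->I.
Building A1 -> (A2 -> (A3 -> (A4 -> A4))) therefore takes 4 nested implication introductions.
Total inference nodes = 4

4


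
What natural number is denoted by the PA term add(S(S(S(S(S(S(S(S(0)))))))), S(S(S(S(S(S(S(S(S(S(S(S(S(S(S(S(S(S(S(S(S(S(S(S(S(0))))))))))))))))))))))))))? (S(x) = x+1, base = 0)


add(S^8(0), S^25(0)):
S^8(0) = 8
S^25(0) = 25
8 + 25 = 33

33


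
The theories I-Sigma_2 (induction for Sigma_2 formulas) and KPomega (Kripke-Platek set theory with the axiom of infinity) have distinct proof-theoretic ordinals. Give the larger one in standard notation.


Proof-theoretic ordinal of I-Sigma_2 (induction for Sigma_2 formulas): omega^(omega^omega)
Proof-theoretic ordinal of KPomega (Kripke-Platek set theory with the axiom of infinity): psi_0(epsilon_{Omega+1})
Comparing: omega^(omega^omega) < psi_0(epsilon_{Omega+1}).
The larger ordinal is psi_0(epsilon_{Omega+1}) (from KPomega (Kripke-Platek set theory with the axiom of infinity)).

psi_0(epsilon_{Omega+1})


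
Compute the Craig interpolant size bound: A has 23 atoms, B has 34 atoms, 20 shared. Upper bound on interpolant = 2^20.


Shared atoms = 20
Craig interpolant size bound = 2^20
= 1048576

1048576


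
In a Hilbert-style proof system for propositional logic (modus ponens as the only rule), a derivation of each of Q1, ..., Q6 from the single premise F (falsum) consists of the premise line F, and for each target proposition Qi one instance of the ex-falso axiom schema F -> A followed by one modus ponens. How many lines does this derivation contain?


Ex falso, line by line:
- 1 premise line (F)
- 6 targets, each needing 1 axiom instance (F -> Qi) + 1 MP = 2 lines: 2 * 6 = 12
Total = 1 + 12 = 13 lines.

13


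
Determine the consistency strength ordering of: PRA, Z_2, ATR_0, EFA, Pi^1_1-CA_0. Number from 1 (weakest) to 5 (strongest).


Ordering by consistency strength:
1. EFA
2. PRA
3. ATR_0
4. Pi^1_1-CA_0
5. Z_2


PRA=2, Z_2=5, ATR_0=3, EFA=1, Pi^1_1-CA_0=4


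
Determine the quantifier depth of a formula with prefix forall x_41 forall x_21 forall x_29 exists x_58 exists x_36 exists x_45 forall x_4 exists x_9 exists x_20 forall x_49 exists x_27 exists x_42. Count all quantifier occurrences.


Quantifier prefix has 12 quantifier symbols.
Quantifier depth = 12

12


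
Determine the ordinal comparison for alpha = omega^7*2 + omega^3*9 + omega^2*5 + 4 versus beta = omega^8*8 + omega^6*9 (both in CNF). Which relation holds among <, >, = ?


Compare term by term from highest exponent:
alpha = omega^7*2 + omega^3*9 + omega^2*5 + 4
beta = omega^8*8 + omega^6*9
Term 1: alpha has omega^7*2, beta has omega^8*8
Term 2: alpha has omega^3*9, beta has omega^6*9
Term 3: alpha has omega^2*5, beta has omega^0*0
Term 4: alpha has omega^0*4, beta has omega^0*0
Result: alpha < beta

alpha < beta


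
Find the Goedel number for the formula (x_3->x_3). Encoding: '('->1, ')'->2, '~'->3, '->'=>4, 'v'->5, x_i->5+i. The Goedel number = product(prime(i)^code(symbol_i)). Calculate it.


Formula: (x_3->x_3)
Symbol codes: [1, 8, 4, 8, 2]
Primes: [2, 3, 5, 7, 11]
p_1^1 = 2^1 = 2
p_2^8 = 3^8 = 6561
p_3^4 = 5^4 = 625
p_4^8 = 7^8 = 5764801
p_5^2 = 11^2 = 121
Product = 5720707478351250

5720707478351250


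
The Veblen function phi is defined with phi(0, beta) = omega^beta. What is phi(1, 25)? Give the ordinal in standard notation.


phi(1, 25):
phi(1, beta) = epsilon_beta (the beta-th epsilon number).
phi(1, 25) = epsilon_25

epsilon_25


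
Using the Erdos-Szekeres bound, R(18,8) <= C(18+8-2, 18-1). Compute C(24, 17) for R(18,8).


R(18,8) <= C(18+8-2, 18-1) = C(24, 17)
C(24, 17) = 24! / (17! * 7!)
= 346104

346104


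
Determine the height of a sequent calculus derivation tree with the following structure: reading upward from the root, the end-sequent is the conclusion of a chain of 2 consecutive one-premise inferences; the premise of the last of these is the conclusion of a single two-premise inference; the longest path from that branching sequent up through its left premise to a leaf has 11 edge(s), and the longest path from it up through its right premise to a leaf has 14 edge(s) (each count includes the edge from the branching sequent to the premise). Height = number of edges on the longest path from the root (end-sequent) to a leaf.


Longest path through the left premise: 11 edges (measured from the branching sequent)
Longest path through the right premise: 14 edges
Height of the subtree rooted at the branching sequent: max(11, 14) = 14
The branching sequent sits 2 edges above the root (the chain of one-premise inferences), so height = 14 + 2 = 16

16


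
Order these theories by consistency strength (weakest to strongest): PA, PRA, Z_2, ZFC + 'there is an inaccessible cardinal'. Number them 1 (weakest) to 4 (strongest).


Ordering by consistency strength:
1. PRA
2. PA
3. Z_2
4. ZFC + 'there is an inaccessible cardinal'


PA=2, PRA=1, Z_2=3, ZFC + 'there is an inaccessible cardinal'=4


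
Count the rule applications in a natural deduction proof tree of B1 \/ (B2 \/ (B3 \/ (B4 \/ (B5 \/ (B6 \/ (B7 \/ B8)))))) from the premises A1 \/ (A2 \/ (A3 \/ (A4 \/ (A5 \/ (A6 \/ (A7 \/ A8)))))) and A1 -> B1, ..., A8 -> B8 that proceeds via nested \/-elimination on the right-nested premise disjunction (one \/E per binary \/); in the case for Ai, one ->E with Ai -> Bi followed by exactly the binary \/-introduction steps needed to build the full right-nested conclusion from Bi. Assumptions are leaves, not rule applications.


Constructive dilemma with 8 branches, all disjunctions right-nested:
- \/E: the premise has 7 binary \/, each eliminated once: 7 nodes.
- ->E: one per case (Ai with Ai -> Bi gives Bi): 8 nodes.
- \/I: in case i < n, Bi needs 1 step to form Bi \/ (B(i+1) \/ ...) and then i-1 steps to prepend B(i-1), ..., B1, i.e. i steps; in case i = n, B8 needs 7 prepend steps.
  \/I total = (1 + 2 + ... + 7) + 7 = 28 + 7 = 35 nodes.
Total = 7 + 8 + 35 = 50

50


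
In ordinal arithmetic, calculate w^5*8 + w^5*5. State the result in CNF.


Ordinal addition w^5*8 + w^5*5:
Both terms have the same exponent 5.
w^e*c + w^e*d = w^e*(c+d).
Result = w^5*(8+5) = w^5*13

w^5*13


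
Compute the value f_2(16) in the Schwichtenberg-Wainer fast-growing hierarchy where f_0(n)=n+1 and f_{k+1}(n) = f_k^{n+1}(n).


f_2(16) = f_1^17(16)
f_1(m) = 2m + 1.
Iterating: f_1^k(n) = 2^k*(n+1) - 1.
f_2(16) = 2^17*(16+1) - 1 = 131072*17 - 1 = 2228223

2228223


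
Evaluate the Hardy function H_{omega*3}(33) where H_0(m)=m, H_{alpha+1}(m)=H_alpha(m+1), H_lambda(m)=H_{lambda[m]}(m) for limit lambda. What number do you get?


H_{omega*3}(33):
For the Hardy hierarchy, H_{omega*k}(n) = 2^k * n.
2^3 = 8.
8 * 33 = 264

264


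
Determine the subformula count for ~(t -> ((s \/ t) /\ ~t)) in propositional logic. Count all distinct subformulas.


Formula: ~(t -> ((s \/ t) /\ ~t))
Subformulas found:
  1. s
  2. t
  3. ~t
  4. (s \/ t)
  5. ((s \/ t) /\ ~t)
  6. (t -> ((s \/ t) /\ ~t))
  7. ~(t -> ((s \/ t) /\ ~t))
Total distinct subformulas = 7

7


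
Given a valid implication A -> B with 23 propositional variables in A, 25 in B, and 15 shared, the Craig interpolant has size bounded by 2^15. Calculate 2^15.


Shared atoms = 15
Craig interpolant size bound = 2^15
= 32768

32768


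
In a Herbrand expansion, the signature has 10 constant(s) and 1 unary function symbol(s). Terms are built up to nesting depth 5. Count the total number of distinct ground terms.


Herbrand terms by depth:
Depth 0: 10 constants
Depth 1: 10 new terms (running total: 20)
Depth 2: 10 new terms (running total: 30)
Depth 3: 10 new terms (running total: 40)
Depth 4: 10 new terms (running total: 50)
Depth 5: 10 new terms (running total: 60)
Total distinct ground terms = 60

60


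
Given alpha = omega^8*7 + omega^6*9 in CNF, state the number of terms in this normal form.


CNF: omega^8*7 + omega^6*9
Count the summands separated by '+':
  term 1: omega^8*7
  term 2: omega^6*9
Total terms = 2

2


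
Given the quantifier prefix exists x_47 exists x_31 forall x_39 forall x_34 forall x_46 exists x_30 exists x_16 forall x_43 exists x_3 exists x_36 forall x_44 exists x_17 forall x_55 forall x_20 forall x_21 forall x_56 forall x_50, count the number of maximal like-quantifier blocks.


Alternations = 7.
Blocks = alternations + 1 = 8

8


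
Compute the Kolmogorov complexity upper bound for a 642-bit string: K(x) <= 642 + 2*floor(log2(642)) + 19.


floor(log2(642)) = 9
2 * 9 = 18
K(x) <= 642 + 18 + 19 = 679

679


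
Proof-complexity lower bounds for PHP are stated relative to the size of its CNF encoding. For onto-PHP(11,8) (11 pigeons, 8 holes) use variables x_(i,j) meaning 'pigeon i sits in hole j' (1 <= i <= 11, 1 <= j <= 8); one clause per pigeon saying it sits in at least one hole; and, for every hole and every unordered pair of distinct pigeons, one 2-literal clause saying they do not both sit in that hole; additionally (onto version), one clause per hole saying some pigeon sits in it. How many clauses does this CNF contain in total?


onto-PHP(11,8): 11 pigeons, 8 holes, 11*8 = 88 variables.
- pigeon clauses: one per pigeon -> 11 clauses
- hole clauses: 8 holes * C(11,2) = 8 * 55 -> 440 clauses
- onto clauses: one per hole -> 8 clauses
Total clauses = 11 + 440 + 8 = 459

459


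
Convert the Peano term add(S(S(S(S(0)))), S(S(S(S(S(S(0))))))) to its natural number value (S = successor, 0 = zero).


add(S^4(0), S^6(0)):
S^4(0) = 4
S^6(0) = 6
4 + 6 = 10

10


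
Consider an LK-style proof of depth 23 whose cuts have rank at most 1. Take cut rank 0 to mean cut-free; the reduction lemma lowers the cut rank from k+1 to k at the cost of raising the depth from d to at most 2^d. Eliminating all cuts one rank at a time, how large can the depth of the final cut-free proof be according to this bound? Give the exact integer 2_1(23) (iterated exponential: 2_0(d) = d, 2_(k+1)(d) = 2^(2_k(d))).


Each rank reduction sends depth d to at most 2^d; cut rank r needs r reductions.
2_0(23) = 23
2_1(23) = 2^23 = 8388608
Cut-free depth bound = 8388608

8388608


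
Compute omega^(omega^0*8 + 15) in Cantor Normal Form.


omega^(omega^0*8 + 15):
omega^0 = 1, so the exponent is 8 + 15 = 23 (finite ordinal addition).
Result = omega^23, already a single CNF term.

omega^23


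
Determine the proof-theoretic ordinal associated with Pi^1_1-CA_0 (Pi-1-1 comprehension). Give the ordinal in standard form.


The proof-theoretic ordinal of Pi^1_1-CA_0 (Pi-1-1 comprehension) is a standard result in ordinal analysis.
This ordinal is the supremum of order types of primitive recursive well-orderings
that the theory can prove to be well-ordered.
For Pi^1_1-CA_0 (Pi-1-1 comprehension), the proof-theoretic ordinal is psi_0(Omega_omega).

psi_0(Omega_omega)


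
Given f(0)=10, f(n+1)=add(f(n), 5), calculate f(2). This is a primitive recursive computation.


f(0) = 10
f(1) = add(f(0), 5) = add(10, 5) = 15
f(2) = add(f(1), 5) = add(15, 5) = 20


20


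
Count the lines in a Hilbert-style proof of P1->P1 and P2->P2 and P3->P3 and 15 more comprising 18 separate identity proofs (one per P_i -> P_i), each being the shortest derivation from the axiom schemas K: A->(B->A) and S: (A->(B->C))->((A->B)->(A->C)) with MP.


The shortest proof of A->A from K and S in the Hilbert calculus has exactly 5 lines:
(1) K instance A->((A->A)->A), (2) S instance, (3) MP on 1,2, (4) K instance A->(A->A), (5) MP on 3,4.
For 18 independent identities: 18 * 5 = 90 lines total.

90


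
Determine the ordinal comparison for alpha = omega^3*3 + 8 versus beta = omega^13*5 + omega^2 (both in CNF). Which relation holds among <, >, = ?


Compare term by term from highest exponent:
alpha = omega^3*3 + 8
beta = omega^13*5 + omega^2
Term 1: alpha has omega^3*3, beta has omega^13*5
Term 2: alpha has omega^0*8, beta has omega^2*1
Result: alpha < beta

alpha < beta


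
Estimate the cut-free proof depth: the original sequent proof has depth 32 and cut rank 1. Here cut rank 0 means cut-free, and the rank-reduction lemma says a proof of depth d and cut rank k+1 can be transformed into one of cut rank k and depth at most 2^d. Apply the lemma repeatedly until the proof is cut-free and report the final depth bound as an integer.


Each rank reduction sends depth d to at most 2^d; cut rank r needs r reductions.
2_0(32) = 32
2_1(32) = 2^32 = 4294967296
Cut-free depth bound = 4294967296

4294967296


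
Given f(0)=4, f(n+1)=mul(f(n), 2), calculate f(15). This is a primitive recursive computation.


f(0) = 4
f(1) = mul(f(0), 2) = mul(4, 2) = 8
f(2) = mul(f(1), 2) = mul(8, 2) = 16
f(3) = mul(f(2), 2) = mul(16, 2) = 32
f(4) = mul(f(3), 2) = mul(32, 2) = 64
f(5) = mul(f(4), 2) = mul(64, 2) = 128
f(6) = mul(f(5), 2) = mul(128, 2) = 256
f(7) = mul(f(6), 2) = mul(256, 2) = 512
f(8) = mul(f(7), 2) = mul(512, 2) = 1024
f(9) = mul(f(8), 2) = mul(1024, 2) = 2048
f(10) = mul(f(9), 2) = mul(2048, 2) = 4096
f(11) = mul(f(10), 2) = mul(4096, 2) = 8192
f(12) = mul(f(11), 2) = mul(8192, 2) = 16384
f(13) = mul(f(12), 2) = mul(16384, 2) = 32768
f(14) = mul(f(13), 2) = mul(32768, 2) = 65536
f(15) = mul(f(14), 2) = mul(65536, 2) = 131072


131072


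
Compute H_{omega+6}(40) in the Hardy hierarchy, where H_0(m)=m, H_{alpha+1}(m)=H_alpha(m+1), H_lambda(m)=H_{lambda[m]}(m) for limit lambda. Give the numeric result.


H_{omega+6}(40):
Unwind the 6 successor steps: H_{omega+6}(40) = H_omega(40+6) = H_omega(46).
H_omega(m) = H_m(m) = m + m = 2m.
Result = 2 * 46 = 92

92


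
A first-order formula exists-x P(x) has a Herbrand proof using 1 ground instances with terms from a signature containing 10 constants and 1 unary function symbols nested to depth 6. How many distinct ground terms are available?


Herbrand terms by depth:
Depth 0: 10 constants
Depth 1: 10 new terms (running total: 20)
Depth 2: 10 new terms (running total: 30)
Depth 3: 10 new terms (running total: 40)
Depth 4: 10 new terms (running total: 50)
Depth 5: 10 new terms (running total: 60)
Depth 6: 10 new terms (running total: 70)
Total distinct ground terms = 70

70


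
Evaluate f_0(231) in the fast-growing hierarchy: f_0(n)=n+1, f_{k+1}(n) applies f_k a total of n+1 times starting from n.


f_0(231) = 231 + 1 = 232

232


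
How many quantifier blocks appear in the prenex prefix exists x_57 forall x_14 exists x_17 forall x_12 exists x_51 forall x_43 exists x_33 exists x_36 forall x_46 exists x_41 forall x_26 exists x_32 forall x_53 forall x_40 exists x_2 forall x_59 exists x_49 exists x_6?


Alternations = 14.
Blocks = alternations + 1 = 15

15


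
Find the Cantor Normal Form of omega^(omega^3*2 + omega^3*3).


omega^(omega^3*2 + omega^3*3):
Both terms of the exponent have the same exponent 3, so they merge: omega^3*2 + omega^3*3 = omega^3*(2+3) = omega^3*5.
omega raised to a CNF ordinal is a single CNF term: Result = omega^(omega^3*5)

omega^(omega^3*5)


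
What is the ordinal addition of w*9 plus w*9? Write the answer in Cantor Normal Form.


Ordinal addition w*9 + w*9:
Both terms have the same exponent 1.
w^e*c + w^e*d = w^e*(c+d).
Result = w^1*(9+9) = w*18

w*18


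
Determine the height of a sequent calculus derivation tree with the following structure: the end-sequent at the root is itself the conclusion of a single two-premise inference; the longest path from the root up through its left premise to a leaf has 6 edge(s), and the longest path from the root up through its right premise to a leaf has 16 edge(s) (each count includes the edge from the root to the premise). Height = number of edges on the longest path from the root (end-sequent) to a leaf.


Longest path through the left premise: 6 edges (measured from the branching sequent)
Longest path through the right premise: 16 edges
Height of the subtree rooted at the branching sequent: max(6, 16) = 16
The branching sequent is the root itself.
Total height = 16

16


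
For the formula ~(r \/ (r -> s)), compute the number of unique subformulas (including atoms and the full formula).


Formula: ~(r \/ (r -> s))
Subformulas found:
  1. s
  2. r
  3. (r -> s)
  4. (r \/ (r -> s))
  5. ~(r \/ (r -> s))
Total distinct subformulas = 5

5


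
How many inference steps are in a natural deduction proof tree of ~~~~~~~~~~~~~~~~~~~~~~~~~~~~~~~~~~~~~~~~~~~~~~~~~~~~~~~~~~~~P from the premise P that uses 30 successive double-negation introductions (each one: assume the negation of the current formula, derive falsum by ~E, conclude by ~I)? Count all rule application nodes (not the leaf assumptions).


Each double-negation introduction (from C infer ~~C) uses 2 inference nodes: one ~E (C and ~C give falsum) and one ~I (discharge ~C).
30 double negations = 30 * 2 = 60 inference nodes.

60


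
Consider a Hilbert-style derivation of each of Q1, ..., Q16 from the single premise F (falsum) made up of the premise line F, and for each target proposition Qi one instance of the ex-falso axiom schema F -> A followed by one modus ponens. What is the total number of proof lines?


Ex falso, line by line:
- 1 premise line (F)
- 16 targets, each needing 1 axiom instance (F -> Qi) + 1 MP = 2 lines: 2 * 16 = 32
Total = 1 + 32 = 33 lines.

33


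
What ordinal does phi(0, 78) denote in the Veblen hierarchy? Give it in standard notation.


phi(0, 78):
phi(0, beta) = omega^beta by definition.
phi(0, 78) = omega^78

omega^78


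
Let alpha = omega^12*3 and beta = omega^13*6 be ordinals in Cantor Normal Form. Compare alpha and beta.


Compare term by term from highest exponent:
alpha = omega^12*3
beta = omega^13*6
Term 1: alpha has omega^12*3, beta has omega^13*6
Result: alpha < beta

alpha < beta


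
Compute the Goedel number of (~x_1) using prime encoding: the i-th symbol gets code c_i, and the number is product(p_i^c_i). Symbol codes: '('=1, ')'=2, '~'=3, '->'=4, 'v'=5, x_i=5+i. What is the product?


Formula: (~x_1)
Symbol codes: [1, 3, 6, 2]
Primes: [2, 3, 5, 7]
p_1^1 = 2^1 = 2
p_2^3 = 3^3 = 27
p_3^6 = 5^6 = 15625
p_4^2 = 7^2 = 49
Product = 41343750

41343750


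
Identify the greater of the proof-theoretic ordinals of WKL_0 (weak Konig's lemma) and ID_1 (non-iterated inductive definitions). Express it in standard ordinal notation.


Proof-theoretic ordinal of WKL_0 (weak Konig's lemma): omega^omega
Proof-theoretic ordinal of ID_1 (non-iterated inductive definitions): psi_0(epsilon_{Omega+1})
Comparing: omega^omega < psi_0(epsilon_{Omega+1}).
The larger ordinal is psi_0(epsilon_{Omega+1}) (from ID_1 (non-iterated inductive definitions)).

psi_0(epsilon_{Omega+1})


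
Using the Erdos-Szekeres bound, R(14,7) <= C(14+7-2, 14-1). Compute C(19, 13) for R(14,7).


R(14,7) <= C(14+7-2, 14-1) = C(19, 13)
C(19, 13) = 19! / (13! * 6!)
= 27132

27132


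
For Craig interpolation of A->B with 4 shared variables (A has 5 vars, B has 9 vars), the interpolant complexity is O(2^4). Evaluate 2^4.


Shared atoms = 4
Craig interpolant size bound = 2^4
= 16

16


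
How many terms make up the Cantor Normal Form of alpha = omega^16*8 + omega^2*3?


CNF: omega^16*8 + omega^2*3
Count the summands separated by '+':
  term 1: omega^16*8
  term 2: omega^2*3
Total terms = 2

2


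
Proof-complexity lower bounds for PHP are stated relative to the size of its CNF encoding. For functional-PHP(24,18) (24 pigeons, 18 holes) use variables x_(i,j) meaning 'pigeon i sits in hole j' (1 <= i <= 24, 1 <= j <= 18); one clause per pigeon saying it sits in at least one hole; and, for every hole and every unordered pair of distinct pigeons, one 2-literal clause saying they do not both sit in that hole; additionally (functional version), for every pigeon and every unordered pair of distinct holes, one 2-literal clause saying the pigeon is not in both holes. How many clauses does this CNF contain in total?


functional-PHP(24,18): 24 pigeons, 18 holes, 24*18 = 432 variables.
- pigeon clauses: one per pigeon -> 24 clauses
- hole clauses: 18 holes * C(24,2) = 18 * 276 -> 4968 clauses
- functional clauses: 24 pigeons * C(18,2) = 24 * 153 -> 3672 clauses
Total clauses = 24 + 4968 + 3672 = 8664

8664


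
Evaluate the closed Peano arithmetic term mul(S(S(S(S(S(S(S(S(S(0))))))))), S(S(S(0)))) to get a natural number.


mul(S^9(0), S^3(0)):
S^9(0) = 9
S^3(0) = 3
9 * 3 = 27

27


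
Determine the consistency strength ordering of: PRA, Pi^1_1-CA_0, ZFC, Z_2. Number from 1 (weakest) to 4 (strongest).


Ordering by consistency strength:
1. PRA
2. Pi^1_1-CA_0
3. Z_2
4. ZFC


PRA=1, Pi^1_1-CA_0=2, ZFC=4, Z_2=3


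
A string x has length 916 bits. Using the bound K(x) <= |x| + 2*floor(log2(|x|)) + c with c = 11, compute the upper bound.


floor(log2(916)) = 9
2 * 9 = 18
K(x) <= 916 + 18 + 11 = 945

945


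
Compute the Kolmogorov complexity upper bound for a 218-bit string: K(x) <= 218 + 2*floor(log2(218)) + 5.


floor(log2(218)) = 7
2 * 7 = 14
K(x) <= 218 + 14 + 5 = 237

237


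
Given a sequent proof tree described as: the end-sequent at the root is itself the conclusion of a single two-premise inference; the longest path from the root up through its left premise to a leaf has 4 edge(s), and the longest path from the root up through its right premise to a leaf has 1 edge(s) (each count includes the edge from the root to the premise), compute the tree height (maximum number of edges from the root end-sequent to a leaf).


Longest path through the left premise: 4 edges (measured from the branching sequent)
Longest path through the right premise: 1 edges
Height of the subtree rooted at the branching sequent: max(4, 1) = 4
The branching sequent is the root itself.
Total height = 4

4


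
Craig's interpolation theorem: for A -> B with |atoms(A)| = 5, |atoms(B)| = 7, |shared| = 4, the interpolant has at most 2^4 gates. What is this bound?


Shared atoms = 4
Craig interpolant size bound = 2^4
= 16

16


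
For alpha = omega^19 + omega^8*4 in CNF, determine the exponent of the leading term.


CNF: omega^19 + omega^8*4
The leading term is omega^19, which has exponent 19.

19


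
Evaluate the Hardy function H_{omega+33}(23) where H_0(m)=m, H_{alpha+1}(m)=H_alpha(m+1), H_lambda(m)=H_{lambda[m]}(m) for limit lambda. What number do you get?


H_{omega+33}(23):
Unwind the 33 successor steps: H_{omega+33}(23) = H_omega(23+33) = H_omega(56).
H_omega(m) = H_m(m) = m + m = 2m.
Result = 2 * 56 = 112

112


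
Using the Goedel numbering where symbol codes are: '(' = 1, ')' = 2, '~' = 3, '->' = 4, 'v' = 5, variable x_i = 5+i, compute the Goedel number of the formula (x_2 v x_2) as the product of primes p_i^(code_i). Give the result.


Formula: (x_2 v x_2)
Symbol codes: [1, 7, 5, 7, 2]
Primes: [2, 3, 5, 7, 11]
p_1^1 = 2^1 = 2
p_2^7 = 3^7 = 2187
p_3^5 = 5^5 = 3125
p_4^7 = 7^7 = 823543
p_5^2 = 11^2 = 121
Product = 1362073209131250

1362073209131250


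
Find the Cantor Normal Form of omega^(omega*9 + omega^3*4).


omega^(omega*9 + omega^3*4):
In ordinal addition a term is absorbed by a following term of strictly larger exponent: 1 < 3, so omega*9 + omega^3*4 = omega^3*4.
omega raised to a CNF ordinal is a single CNF term: Result = omega^(omega^3*4)

omega^(omega^3*4)


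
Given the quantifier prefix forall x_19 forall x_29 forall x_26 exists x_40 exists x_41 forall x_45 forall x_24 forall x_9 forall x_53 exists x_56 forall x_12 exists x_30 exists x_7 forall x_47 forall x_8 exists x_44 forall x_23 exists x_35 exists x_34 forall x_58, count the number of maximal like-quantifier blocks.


Alternations = 10.
Blocks = alternations + 1 = 11

11


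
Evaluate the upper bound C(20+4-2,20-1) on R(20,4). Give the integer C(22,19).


R(20,4) <= C(20+4-2, 20-1) = C(22, 19)
C(22, 19) = 22! / (19! * 3!)
= 1540

1540


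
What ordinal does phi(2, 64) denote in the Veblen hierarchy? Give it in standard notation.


phi(2, 64):
phi(2, beta) = zeta_beta (the beta-th zeta number, fixed point of epsilon).
phi(2, 64) = zeta_64

zeta_64


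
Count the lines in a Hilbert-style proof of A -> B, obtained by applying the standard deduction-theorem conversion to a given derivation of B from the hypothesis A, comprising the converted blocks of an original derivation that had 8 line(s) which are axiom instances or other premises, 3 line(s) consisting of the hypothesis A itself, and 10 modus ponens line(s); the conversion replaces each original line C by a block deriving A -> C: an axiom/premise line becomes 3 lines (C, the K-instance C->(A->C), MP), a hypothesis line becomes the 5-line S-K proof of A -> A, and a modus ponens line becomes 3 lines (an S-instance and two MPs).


Deduction-theorem conversion, block by block:
- 8 axiom/premise lines -> 3 lines each = 24
- 3 hypothesis lines -> 5 lines each (identity proof A->A) = 15
- 10 MP lines -> 3 lines each (S-instance, MP, MP) = 30
Total = 24 + 15 + 30 = 69 lines.

69


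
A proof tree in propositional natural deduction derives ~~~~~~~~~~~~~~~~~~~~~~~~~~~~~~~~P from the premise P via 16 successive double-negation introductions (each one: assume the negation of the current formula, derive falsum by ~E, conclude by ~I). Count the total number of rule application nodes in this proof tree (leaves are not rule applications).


Each double-negation introduction (from C infer ~~C) uses 2 inference nodes: one ~E (C and ~C give falsum) and one ~I (discharge ~C).
16 double negations = 16 * 2 = 32 inference nodes.

32


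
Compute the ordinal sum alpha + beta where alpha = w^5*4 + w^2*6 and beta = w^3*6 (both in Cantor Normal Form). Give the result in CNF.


Ordinal addition (w^5*4 + w^2*6) + w^3*6:
alpha's leading term has exponent 5 > beta's exponent 3, so it survives.
alpha's tail term has exponent 2 < beta's exponent 3, so it is absorbed by beta.
In ordinal addition, any term followed by a strictly larger-exponent term is absorbed.
Result = w^5*4 + w^3*6

w^5*4 + w^3*6


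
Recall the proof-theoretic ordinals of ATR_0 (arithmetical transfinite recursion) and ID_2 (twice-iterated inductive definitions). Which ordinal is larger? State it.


Proof-theoretic ordinal of ATR_0 (arithmetical transfinite recursion): Gamma_0
Proof-theoretic ordinal of ID_2 (twice-iterated inductive definitions): psi_0(epsilon_{Omega_2+1})
Comparing: Gamma_0 < psi_0(epsilon_{Omega_2+1}).
The larger ordinal is psi_0(epsilon_{Omega_2+1}) (from ID_2 (twice-iterated inductive definitions)).

psi_0(epsilon_{Omega_2+1})


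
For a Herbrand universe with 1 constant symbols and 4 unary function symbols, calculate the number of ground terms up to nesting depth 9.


Herbrand terms by depth:
Depth 0: 1 constants
Depth 1: 4 new terms (running total: 5)
Depth 2: 16 new terms (running total: 21)
Depth 3: 64 new terms (running total: 85)
Depth 4: 256 new terms (running total: 341)
Depth 5: 1024 new terms (running total: 1365)
Depth 6: 4096 new terms (running total: 5461)
Depth 7: 16384 new terms (running total: 21845)
Depth 8: 65536 new terms (running total: 87381)
Depth 9: 262144 new terms (running total: 349525)
Total distinct ground terms = 349525

349525


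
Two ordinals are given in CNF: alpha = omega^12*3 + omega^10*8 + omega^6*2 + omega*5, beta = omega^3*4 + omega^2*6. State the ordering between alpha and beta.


Compare term by term from highest exponent:
alpha = omega^12*3 + omega^10*8 + omega^6*2 + omega*5
beta = omega^3*4 + omega^2*6
Term 1: alpha has omega^12*3, beta has omega^3*4
Term 2: alpha has omega^10*8, beta has omega^2*6
Term 3: alpha has omega^6*2, beta has omega^0*0
Term 4: alpha has omega^1*5, beta has omega^0*0
Result: alpha > beta

alpha > beta


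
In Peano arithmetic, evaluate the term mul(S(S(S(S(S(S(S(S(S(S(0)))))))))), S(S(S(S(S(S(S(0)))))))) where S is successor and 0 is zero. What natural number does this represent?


mul(S^10(0), S^7(0)):
S^10(0) = 10
S^7(0) = 7
10 * 7 = 70

70


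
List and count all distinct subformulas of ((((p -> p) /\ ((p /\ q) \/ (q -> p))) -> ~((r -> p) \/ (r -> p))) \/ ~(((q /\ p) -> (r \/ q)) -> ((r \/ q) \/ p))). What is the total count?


Formula: ((((p -> p) /\ ((p /\ q) \/ (q -> p))) -> ~((r -> p) \/ (r -> p))) \/ ~(((q /\ p) -> (r \/ q)) -> ((r \/ q) \/ p)))
Subformulas found:
  1. r
  2. q
  3. p
  4. (q /\ p)
  5. (p /\ q)
  6. (r -> p)
  7. (q -> p)
  8. (r \/ q)
  9. (p -> p)
  10. ((r \/ q) \/ p)
  11. ((q /\ p) -> (r \/ q))
  12. ((p /\ q) \/ (q -> p))
  13. ((r -> p) \/ (r -> p))
  14. ~((r -> p) \/ (r -> p))
  15. ((p -> p) /\ ((p /\ q) \/ (q -> p)))
  16. (((q /\ p) -> (r \/ q)) -> ((r \/ q) \/ p))
  17. ~(((q /\ p) -> (r \/ q)) -> ((r \/ q) \/ p))
  18. (((p -> p) /\ ((p /\ q) \/ (q -> p))) -> ~((r -> p) \/ (r -> p)))
  19. ((((p -> p) /\ ((p /\ q) \/ (q -> p))) -> ~((r -> p) \/ (r -> p))) \/ ~(((q /\ p) -> (r \/ q)) -> ((r \/ q) \/ p)))
Total distinct subformulas = 19

19


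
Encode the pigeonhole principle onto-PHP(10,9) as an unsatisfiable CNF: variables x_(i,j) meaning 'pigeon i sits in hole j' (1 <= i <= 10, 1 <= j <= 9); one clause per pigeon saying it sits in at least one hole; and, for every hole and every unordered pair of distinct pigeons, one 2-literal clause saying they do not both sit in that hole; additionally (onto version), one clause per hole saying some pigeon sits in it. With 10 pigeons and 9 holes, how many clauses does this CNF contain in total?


onto-PHP(10,9): 10 pigeons, 9 holes, 10*9 = 90 variables.
- pigeon clauses: one per pigeon -> 10 clauses
- hole clauses: 9 holes * C(10,2) = 9 * 45 -> 405 clauses
- onto clauses: one per hole -> 9 clauses
Total clauses = 10 + 405 + 9 = 424

424


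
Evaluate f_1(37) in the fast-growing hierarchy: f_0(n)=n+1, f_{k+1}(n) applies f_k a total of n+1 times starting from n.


f_1(37) = f_0^38(37)
f_0 adds 1 each time, applied 38 times.
f_1(37) = 37 + 38 = 75

75


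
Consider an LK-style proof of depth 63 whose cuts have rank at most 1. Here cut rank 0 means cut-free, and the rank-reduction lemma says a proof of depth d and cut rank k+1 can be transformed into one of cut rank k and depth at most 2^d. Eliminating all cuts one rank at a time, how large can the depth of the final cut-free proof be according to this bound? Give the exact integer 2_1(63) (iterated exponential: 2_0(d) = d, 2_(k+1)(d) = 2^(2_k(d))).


Each rank reduction sends depth d to at most 2^d; cut rank r needs r reductions.
2_0(63) = 63
2_1(63) = 2^63 = 9223372036854775808
Cut-free depth bound = 9223372036854775808

9223372036854775808


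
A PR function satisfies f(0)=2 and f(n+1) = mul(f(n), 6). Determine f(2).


f(0) = 2
f(1) = mul(f(0), 6) = mul(2, 6) = 12
f(2) = mul(f(1), 6) = mul(12, 6) = 72


72


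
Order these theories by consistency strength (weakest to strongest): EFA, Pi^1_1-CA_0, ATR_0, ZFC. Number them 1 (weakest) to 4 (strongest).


Ordering by consistency strength:
1. EFA
2. ATR_0
3. Pi^1_1-CA_0
4. ZFC


EFA=1, Pi^1_1-CA_0=3, ATR_0=2, ZFC=4


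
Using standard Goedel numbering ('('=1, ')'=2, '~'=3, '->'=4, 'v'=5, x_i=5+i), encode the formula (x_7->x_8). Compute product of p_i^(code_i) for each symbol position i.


Formula: (x_7->x_8)
Symbol codes: [1, 12, 4, 13, 2]
Primes: [2, 3, 5, 7, 11]
p_1^1 = 2^1 = 2
p_2^12 = 3^12 = 531441
p_3^4 = 5^4 = 625
p_4^13 = 7^13 = 96889010407
p_5^2 = 11^2 = 121
Product = 7787982377680606158750

7787982377680606158750


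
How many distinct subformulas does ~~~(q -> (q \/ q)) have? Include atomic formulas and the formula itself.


Formula: ~~~(q -> (q \/ q))
Subformulas found:
  1. q
  2. (q \/ q)
  3. (q -> (q \/ q))
  4. ~(q -> (q \/ q))
  5. ~~(q -> (q \/ q))
  6. ~~~(q -> (q \/ q))
Total distinct subformulas = 6

6


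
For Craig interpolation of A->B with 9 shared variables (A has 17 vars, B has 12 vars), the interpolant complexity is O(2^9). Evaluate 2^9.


Shared atoms = 9
Craig interpolant size bound = 2^9
= 512

512


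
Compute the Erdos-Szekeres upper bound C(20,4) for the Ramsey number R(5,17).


R(5,17) <= C(5+17-2, 5-1) = C(20, 4)
C(20, 4) = 20! / (4! * 16!)
= 4845

4845


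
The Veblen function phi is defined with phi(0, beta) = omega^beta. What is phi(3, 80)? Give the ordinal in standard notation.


phi(3, 80):
phi(3, beta) = eta_beta (the beta-th eta number, fixed point of zeta).
phi(3, 80) = eta_80

eta_80


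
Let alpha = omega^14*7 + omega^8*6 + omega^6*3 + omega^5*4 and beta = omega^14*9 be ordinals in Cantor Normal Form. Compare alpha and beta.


Compare term by term from highest exponent:
alpha = omega^14*7 + omega^8*6 + omega^6*3 + omega^5*4
beta = omega^14*9
Term 1: alpha has omega^14*7, beta has omega^14*9
Term 2: alpha has omega^8*6, beta has omega^0*0
Term 3: alpha has omega^6*3, beta has omega^0*0
Term 4: alpha has omega^5*4, beta has omega^0*0
Result: alpha < beta

alpha < beta


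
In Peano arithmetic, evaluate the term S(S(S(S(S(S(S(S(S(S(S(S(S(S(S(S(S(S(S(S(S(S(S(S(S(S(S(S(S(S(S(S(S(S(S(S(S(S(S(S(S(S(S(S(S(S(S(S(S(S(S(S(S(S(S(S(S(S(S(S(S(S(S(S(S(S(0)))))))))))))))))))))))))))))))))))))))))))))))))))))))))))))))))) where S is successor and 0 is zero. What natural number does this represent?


Counting successors applied to 0:
66 applications of S to 0 = 66

66


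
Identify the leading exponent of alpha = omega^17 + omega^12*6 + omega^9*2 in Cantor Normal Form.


CNF: omega^17 + omega^12*6 + omega^9*2
The leading term is omega^17, which has exponent 17.

17


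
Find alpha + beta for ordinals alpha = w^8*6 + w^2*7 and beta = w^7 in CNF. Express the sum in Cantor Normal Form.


Ordinal addition (w^8*6 + w^2*7) + w^7:
alpha's leading term has exponent 8 > beta's exponent 7, so it survives.
alpha's tail term has exponent 2 < beta's exponent 7, so it is absorbed by beta.
In ordinal addition, any term followed by a strictly larger-exponent term is absorbed.
Result = w^8*6 + w^7

w^8*6 + w^7


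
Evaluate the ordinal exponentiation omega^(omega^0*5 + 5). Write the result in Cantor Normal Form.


omega^(omega^0*5 + 5):
omega^0 = 1, so the exponent is 5 + 5 = 10 (finite ordinal addition).
Result = omega^10, already a single CNF term.

omega^10


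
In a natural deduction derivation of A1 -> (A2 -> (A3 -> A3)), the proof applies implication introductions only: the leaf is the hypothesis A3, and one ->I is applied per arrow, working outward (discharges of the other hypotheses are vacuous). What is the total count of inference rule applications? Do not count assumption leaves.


The formula has 3 arrows (->); its innermost consequent A3 is one of the antecedents,
so the proof starts from the hypothesis leaf A3 (not a rule application) and closes one arrow per ->I.
Building A1 -> (A2 -> (A3 -> A3)) therefore takes 3 nested implication introductions.
Total inference nodes = 3

3
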